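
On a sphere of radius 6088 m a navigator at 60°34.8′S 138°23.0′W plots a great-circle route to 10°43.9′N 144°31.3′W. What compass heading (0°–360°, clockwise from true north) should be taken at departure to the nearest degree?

Δλ = -6.138° = -0.1071 rad.
y = sin Δλ · cos φ₂ = (-0.1069)(0.9825) = -0.1051
x = cos φ₁ sin φ₂ − sin φ₁ cos φ₂ cos Δλ = (0.4912)(0.1862) − (-0.8710)(0.9825)(0.9943) = 0.9424
θ = atan2(y, x) = -6.36°; adding 360° gives 354°.

354°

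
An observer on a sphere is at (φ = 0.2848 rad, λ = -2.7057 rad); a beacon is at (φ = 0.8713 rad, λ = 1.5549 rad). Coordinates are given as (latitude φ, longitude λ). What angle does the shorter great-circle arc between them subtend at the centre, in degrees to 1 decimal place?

93.1°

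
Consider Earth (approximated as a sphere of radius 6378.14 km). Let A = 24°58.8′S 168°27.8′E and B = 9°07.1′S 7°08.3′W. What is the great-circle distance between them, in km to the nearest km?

With latitudes φ₁ = -24.980°, φ₂ = -9.118° and longitude difference Δλ = -175.602°:
cos c = sin φ₁ sin φ₂ + cos φ₁ cos φ₂ cos Δλ = (-0.4223)(-0.1585) + (0.9065)(0.9874)(-0.9971) = -0.82544,
so c = arccos(-0.82544) = 2.54178 rad.
Distance = R·c = 6378.14 × 2.5418 ≈ 16212 km.

16212 km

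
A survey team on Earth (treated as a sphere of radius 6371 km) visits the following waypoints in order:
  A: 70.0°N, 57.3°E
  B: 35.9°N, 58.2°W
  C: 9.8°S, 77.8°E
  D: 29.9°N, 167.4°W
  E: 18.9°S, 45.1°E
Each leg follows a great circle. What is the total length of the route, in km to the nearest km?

51335 km

Leg A→B: central angle 1.1244 rad, distance 7163.4 km.
Leg B→C: central angle 2.3104 rad, distance 14719.6 km.
Leg C→D: central angle 2.0299 rad, distance 12932.6 km.
Leg D→E: central angle 2.5929 rad, distance 16519.1 km.
Total: 7163.4 + 14719.6 + 12932.6 + 16519.1 ≈ 51335 km.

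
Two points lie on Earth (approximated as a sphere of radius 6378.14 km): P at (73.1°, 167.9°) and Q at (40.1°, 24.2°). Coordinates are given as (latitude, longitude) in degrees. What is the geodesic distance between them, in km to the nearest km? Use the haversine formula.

7133 km

With latitudes φ₁ = 73.100°, φ₂ = 40.100° and longitude difference Δλ = -143.700°:
Haversine: a = sin²(Δφ/2) + cos φ₁ cos φ₂ sin²(Δλ/2) = 0.0807 + (0.2907)(0.7649)(0.9030) = 0.28145.
Central angle c = 2·arcsin(√a) = 1.11843 rad.
Distance = R·c = 6378.14 × 1.1184 ≈ 7133 km.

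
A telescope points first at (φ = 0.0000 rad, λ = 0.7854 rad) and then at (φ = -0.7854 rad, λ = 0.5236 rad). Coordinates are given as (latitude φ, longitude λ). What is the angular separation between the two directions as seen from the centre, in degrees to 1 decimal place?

46.9°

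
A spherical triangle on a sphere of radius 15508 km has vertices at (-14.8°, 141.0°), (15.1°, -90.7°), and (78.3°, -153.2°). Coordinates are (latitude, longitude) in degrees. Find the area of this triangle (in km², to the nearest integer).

Side lengths (central angles): a = 1.2180, b = 1.7414, c = 2.2719 rad; semiperimeter s = 2.6157.
By l'Huilier's theorem, tan(E/4) = √[tan(s/2) tan((s−a)/2) tan((s−b)/2) tan((s−c)/2)], giving spherical excess E = 1.8648 rad.
Area = E·R² = 1.8648 × (15508)² ≈ 448475286 km².

448475286 km²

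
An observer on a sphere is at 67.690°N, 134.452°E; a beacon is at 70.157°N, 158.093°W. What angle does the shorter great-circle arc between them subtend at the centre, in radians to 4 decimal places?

0.4037 rad

In radians: φ₁ = 1.1814, φ₂ = 1.2245, Δλ = 67.455° = 1.1773 rad.
Haversine: a = sin²(Δφ/2) + cos φ₁ cos φ₂ sin²(Δλ/2) = 0.0005 + (0.3796)(0.3394)(0.3083) = 0.04019.
Central angle c = 2·arcsin(√a) = 0.40368 rad.
So the angular separation is 0.4037 rad.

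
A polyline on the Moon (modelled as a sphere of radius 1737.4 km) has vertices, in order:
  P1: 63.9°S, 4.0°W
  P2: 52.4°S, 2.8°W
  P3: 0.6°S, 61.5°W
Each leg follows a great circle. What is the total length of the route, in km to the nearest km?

2503 km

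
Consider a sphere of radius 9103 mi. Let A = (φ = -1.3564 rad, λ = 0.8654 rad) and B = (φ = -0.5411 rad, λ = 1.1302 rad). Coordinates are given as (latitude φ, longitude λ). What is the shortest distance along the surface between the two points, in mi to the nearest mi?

With latitudes φ₁ = -77.716°, φ₂ = -31.003° and longitude difference Δλ = 15.172°:
cos c = sin φ₁ sin φ₂ + cos φ₁ cos φ₂ cos Δλ = (-0.9771)(-0.5151) + (0.2128)(0.8571)(0.9651) = 0.67929,
so c = arccos(0.67929) = 0.82400 rad.
Distance = R·c = 9103 × 0.8240 ≈ 7501 mi.

7501 mi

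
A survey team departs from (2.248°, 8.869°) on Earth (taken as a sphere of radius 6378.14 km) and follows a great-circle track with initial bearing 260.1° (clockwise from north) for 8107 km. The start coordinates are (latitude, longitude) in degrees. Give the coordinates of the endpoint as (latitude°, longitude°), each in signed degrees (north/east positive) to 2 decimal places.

-8.78°, -63.37°

Angular distance δ = d/R = 8107/6378.14 = 1.27106 rad; initial bearing θ = 4.5396 rad.
sin φ₂ = sin φ₁ cos δ + cos φ₁ sin δ cos θ = (0.0392)(0.2953) + (0.9992)(0.9554)(-0.1719) = -0.1526, so φ₂ = -8.78°.
Δλ = atan2(sin θ sin δ cos φ₁, cos δ − sin φ₁ sin φ₂) = atan2(-0.9405, 0.3013) = -72.239°.
λ₂ = 8.869° − 72.239° = -63.37°.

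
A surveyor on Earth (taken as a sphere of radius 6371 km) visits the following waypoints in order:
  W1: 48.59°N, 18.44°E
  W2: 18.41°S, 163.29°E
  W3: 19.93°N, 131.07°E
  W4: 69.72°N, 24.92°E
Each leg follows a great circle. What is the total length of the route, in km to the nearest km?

29470 km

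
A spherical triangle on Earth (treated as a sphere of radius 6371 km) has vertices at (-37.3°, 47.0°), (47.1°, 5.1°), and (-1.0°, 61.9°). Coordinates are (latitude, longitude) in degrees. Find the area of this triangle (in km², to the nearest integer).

Side lengths (central angles): a = 1.2026, b = 0.6774, c = 1.6117 rad; semiperimeter s = 1.7459.
By l'Huilier's theorem, tan(E/4) = √[tan(s/2) tan((s−a)/2) tan((s−b)/2) tan((s−c)/2)], giving spherical excess E = 0.4576 rad.
Area = E·R² = 0.4576 × (6371)² ≈ 18573643 km².

18573643 km²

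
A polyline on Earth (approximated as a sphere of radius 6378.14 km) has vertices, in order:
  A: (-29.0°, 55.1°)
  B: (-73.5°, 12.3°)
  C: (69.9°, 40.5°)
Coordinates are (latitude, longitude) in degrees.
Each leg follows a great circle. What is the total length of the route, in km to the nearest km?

Leg A→B: central angle 0.8670 rad, distance 5529.9 km.
Leg B→C: central angle 2.5225 rad, distance 16088.8 km.
Total: 5529.9 + 16088.8 ≈ 21619 km.

21619 km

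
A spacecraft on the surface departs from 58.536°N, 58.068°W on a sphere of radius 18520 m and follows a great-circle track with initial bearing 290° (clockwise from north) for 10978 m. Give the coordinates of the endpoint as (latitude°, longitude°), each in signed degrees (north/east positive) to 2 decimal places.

Angular distance δ = d/R = 10978/18520 = 0.59276 rad; initial bearing θ = 5.0615 rad.
sin φ₂ = sin φ₁ cos δ + cos φ₁ sin δ cos θ = (0.8530)(0.8294) + (0.5220)(0.5587)(0.3420) = 0.8072, so φ₂ = 53.82°.
Δλ = atan2(sin θ sin δ cos φ₁, cos δ − sin φ₁ sin φ₂) = atan2(-0.2740, 0.1409) = -62.788°.
λ₂ = -58.068° − 62.788° = -120.86°.

53.82°, -120.86°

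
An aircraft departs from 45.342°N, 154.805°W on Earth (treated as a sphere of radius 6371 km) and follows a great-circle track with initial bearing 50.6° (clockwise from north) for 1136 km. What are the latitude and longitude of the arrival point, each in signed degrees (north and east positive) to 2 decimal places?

Angular distance δ = d/R = 1136/6371 = 0.17831 rad; initial bearing θ = 0.8831 rad.
sin φ₂ = sin φ₁ cos δ + cos φ₁ sin δ cos θ = (0.7113)(0.9841) + (0.7029)(0.1774)(0.6347) = 0.7792, so φ₂ = 51.18°.
Δλ = atan2(sin θ sin δ cos φ₁, cos δ − sin φ₁ sin φ₂) = atan2(0.0963, 0.4299) = 12.630°.
λ₂ = -154.805° + 12.630° = -142.18°.

51.18°, -142.18°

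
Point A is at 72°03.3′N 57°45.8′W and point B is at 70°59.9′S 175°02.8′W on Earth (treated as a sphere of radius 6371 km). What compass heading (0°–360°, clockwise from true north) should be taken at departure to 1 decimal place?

With φ₁ = 1.2576, φ₂ = -1.2392, Δλ = -2.0470 rad, the forward-azimuth formula gives
θ = atan2( sin Δλ cos φ₂ , cos φ₁ sin φ₂ − sin φ₁ cos φ₂ cos Δλ ) = atan2(-0.2894, -0.1493) = -117.30°.
Adding 360° brings this into [0°, 360°): 242.7°.

242.7°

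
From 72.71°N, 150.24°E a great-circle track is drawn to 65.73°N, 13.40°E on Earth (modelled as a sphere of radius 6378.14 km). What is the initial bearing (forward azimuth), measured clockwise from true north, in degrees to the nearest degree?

333°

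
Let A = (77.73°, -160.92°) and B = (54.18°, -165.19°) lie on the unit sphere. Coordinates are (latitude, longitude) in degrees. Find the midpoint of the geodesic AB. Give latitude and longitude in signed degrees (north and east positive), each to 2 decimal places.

Central angle δ = 0.4119 rad. Interpolating on the sphere with fraction f = 0.5:
P = [sin((1−f)δ)·A + sin(fδ)·B] / sin δ = 0.5108·A + 0.5108·B in Cartesian coordinates,
giving P = (-0.3916, -0.1119, 0.9133), i.e. latitude 65.97°, longitude -164.05°.

65.97°, -164.05°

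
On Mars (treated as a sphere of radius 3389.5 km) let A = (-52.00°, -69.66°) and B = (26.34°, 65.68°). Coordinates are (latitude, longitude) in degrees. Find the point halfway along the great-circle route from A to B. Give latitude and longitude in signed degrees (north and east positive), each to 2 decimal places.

Central angle δ = 2.4070 rad. Interpolating on the sphere with fraction f = 0.5:
P = [sin((1−f)δ)·A + sin(fδ)·B] / sin δ = 1.3923·A + 1.3923·B in Cartesian coordinates,
giving P = (0.8118, 0.3333, -0.4794), i.e. latitude -28.65°, longitude 22.32°.

-28.65°, 22.32°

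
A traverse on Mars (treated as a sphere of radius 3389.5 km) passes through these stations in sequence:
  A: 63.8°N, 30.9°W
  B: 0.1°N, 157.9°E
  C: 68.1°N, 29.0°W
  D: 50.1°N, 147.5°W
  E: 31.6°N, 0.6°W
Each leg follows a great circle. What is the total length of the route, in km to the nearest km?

22119 km

Leg A→B: central angle 2.0205 rad, distance 6848.6 km.
Leg B→C: central angle 1.9484 rad, distance 6604.0 km.
Leg C→D: central angle 0.9302 rad, distance 3153.0 km.
Leg D→E: central angle 1.6265 rad, distance 5513.1 km.
Total: 6848.6 + 6604.0 + 3153.0 + 5513.1 ≈ 22119 km.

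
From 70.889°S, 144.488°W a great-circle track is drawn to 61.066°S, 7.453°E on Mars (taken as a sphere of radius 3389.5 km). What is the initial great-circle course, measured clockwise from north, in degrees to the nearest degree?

162°

Δλ = 151.941° = 2.6519 rad.
y = sin Δλ · cos φ₂ = (0.4704)(0.4838) = 0.2276
x = cos φ₁ sin φ₂ − sin φ₁ cos φ₂ cos Δλ = (0.3274)(-0.8752) − (-0.9449)(0.4838)(-0.8825) = -0.6899
θ = atan2(y, x) = 161.75°, so the bearing is 162°.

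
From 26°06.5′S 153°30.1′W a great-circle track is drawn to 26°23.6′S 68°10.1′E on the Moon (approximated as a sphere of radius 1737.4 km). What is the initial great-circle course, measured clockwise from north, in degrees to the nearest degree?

221°

Δλ = -138.330° = -2.4143 rad.
y = sin Δλ · cos φ₂ = (-0.6648)(0.8958) = -0.5955
x = cos φ₁ sin φ₂ − sin φ₁ cos φ₂ cos Δλ = (0.8980)(-0.4445) − (-0.4401)(0.8958)(-0.7470) = -0.6936
θ = atan2(y, x) = -139.35°; adding 360° gives 221°.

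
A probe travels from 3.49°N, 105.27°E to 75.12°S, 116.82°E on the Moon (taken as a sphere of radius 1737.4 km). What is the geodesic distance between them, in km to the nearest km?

2393 km

In radians: φ₁ = 0.0609, φ₂ = -1.3111, Δλ = 11.550° = 0.2016 rad.
cos c = sin φ₁ sin φ₂ + cos φ₁ cos φ₂ cos Δλ = (0.0609)(-0.9665) + (0.9981)(0.2568)(0.9798) = 0.19230,
so c = arccos(0.19230) = 1.37730 rad.
Distance = R·c = 1737.4 × 1.3773 ≈ 2393 km.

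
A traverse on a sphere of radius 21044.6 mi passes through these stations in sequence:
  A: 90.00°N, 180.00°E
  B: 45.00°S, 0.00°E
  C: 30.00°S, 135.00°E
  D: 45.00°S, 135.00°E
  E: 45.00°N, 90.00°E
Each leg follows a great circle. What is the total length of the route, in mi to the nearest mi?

125975 mi

Leg A→B: central angle 2.3562 rad, distance 49585.2 mi.
Leg B→C: central angle 1.6503 rad, distance 34730.7 mi.
Leg C→D: central angle 0.2618 rad, distance 5509.5 mi.
Leg D→E: central angle 1.7178 rad, distance 36149.8 mi.
Total: 49585.2 + 34730.7 + 5509.5 + 36149.8 ≈ 125975 mi.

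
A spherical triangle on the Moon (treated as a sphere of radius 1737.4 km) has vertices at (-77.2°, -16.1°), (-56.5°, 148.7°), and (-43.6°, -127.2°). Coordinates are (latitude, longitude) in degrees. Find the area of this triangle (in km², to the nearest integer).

Side lengths (central angles): a = 0.9070, b = 0.9088, c = 0.8022 rad; semiperimeter s = 1.3089.
By l'Huilier's theorem, tan(E/4) = √[tan(s/2) tan((s−a)/2) tan((s−b)/2) tan((s−c)/2)], giving spherical excess E = 0.3614 rad.
Area = E·R² = 0.3614 × (1737.4)² ≈ 1091031 km².

1091031 km²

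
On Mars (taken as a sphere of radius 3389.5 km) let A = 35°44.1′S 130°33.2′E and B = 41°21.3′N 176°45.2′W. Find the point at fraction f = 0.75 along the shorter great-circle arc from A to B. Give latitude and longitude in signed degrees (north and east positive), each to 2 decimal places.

22.82°, 167.54°

The central angle between A and B is δ = 1.5874 rad.
With f = 0.75, the slerp weights are sin((1−f)δ)/sin δ = 0.3866 and sin(fδ)/sin δ = 0.9287.
Weighted sum of the unit vectors: (0.3866)·(-0.5277,0.6168,-0.5840) + (0.9287)·(-0.7494,-0.0425,0.6607) = (-0.9000, 0.1989, 0.3878).
Converting back: φ = atan2(z, √(x²+y²)) = 22.82°, λ = atan2(y, x) = 167.54°.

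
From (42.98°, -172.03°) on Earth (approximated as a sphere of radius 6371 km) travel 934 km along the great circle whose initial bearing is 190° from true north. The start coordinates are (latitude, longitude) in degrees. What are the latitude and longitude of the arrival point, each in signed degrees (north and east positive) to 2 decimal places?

34.69°, -173.80°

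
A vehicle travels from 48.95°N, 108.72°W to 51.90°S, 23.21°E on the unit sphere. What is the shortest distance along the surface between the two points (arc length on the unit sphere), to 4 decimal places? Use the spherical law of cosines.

2.6144

In radians: φ₁ = 0.8543, φ₂ = -0.9058, Δλ = 131.930° = 2.3026 rad.
cos c = sin φ₁ sin φ₂ + cos φ₁ cos φ₂ cos Δλ = (0.7541)(-0.7869) + (0.6567)(0.6170)(-0.6682) = -0.86423,
so c = arccos(-0.86423) = 2.61442 rad.
On the unit sphere the arc length equals the central angle: 2.6144.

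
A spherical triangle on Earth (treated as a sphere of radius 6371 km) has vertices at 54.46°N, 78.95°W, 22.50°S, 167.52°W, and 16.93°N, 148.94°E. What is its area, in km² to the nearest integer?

51672811 km²

Side lengths (central angles): a = 1.0131, b = 1.7071, c = 1.8734 rad; semiperimeter s = 2.2968.
By l'Huilier's theorem, tan(E/4) = √[tan(s/2) tan((s−a)/2) tan((s−b)/2) tan((s−c)/2)], giving spherical excess E = 1.2731 rad.
Area = E·R² = 1.2731 × (6371)² ≈ 51672811 km².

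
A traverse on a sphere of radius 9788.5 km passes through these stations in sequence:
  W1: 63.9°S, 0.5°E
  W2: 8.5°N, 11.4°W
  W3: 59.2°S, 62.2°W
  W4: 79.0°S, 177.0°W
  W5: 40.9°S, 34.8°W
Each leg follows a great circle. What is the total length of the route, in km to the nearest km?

42124 km

Leg W1→W2: central angle 1.2734 rad, distance 12464.8 km.
Leg W2→W3: central angle 1.3765 rad, distance 13473.5 km.
Leg W3→W4: central angle 0.6398 rad, distance 6263.0 km.
Leg W4→W5: central angle 1.0137 rad, distance 9922.3 km.
Total: 12464.8 + 13473.5 + 6263.0 + 9922.3 ≈ 42124 km.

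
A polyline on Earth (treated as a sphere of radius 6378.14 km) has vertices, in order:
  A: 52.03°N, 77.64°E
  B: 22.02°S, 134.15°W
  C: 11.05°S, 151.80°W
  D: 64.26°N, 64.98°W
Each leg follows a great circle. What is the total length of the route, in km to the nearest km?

28943 km

Leg A→B: central angle 2.4661 rad, distance 15728.9 km.
Leg B→C: central angle 0.3514 rad, distance 2241.2 km.
Leg C→D: central angle 1.7204 rad, distance 10972.7 km.
Total: 15728.9 + 2241.2 + 10972.7 ≈ 28943 km.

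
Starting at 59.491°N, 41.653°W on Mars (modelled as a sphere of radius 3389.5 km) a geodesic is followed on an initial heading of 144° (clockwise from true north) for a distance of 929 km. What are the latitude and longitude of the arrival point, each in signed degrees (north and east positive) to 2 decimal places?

45.91°, -28.44°

Angular distance δ = d/R = 929/3389.5 = 0.27408 rad; initial bearing θ = 2.5133 rad.
sin φ₂ = sin φ₁ cos δ + cos φ₁ sin δ cos θ = (0.8615)(0.9627) + (0.5077)(0.2707)(-0.8090) = 0.7182, so φ₂ = 45.91°.
Δλ = atan2(sin θ sin δ cos φ₁, cos δ − sin φ₁ sin φ₂) = atan2(0.0808, 0.3439) = 13.217°.
λ₂ = -41.653° + 13.217° = -28.44°.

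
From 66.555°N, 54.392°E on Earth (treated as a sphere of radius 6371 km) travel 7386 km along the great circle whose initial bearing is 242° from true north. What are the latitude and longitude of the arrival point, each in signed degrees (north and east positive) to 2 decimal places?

Angular distance δ = d/R = 7386/6371 = 1.15932 rad; initial bearing θ = 4.2237 rad.
sin φ₂ = sin φ₁ cos δ + cos φ₁ sin δ cos θ = (0.9174)(0.4000) + (0.3979)(0.9165)(-0.4695) = 0.1957, so φ₂ = 11.29°.
Δλ = atan2(sin θ sin δ cos φ₁, cos δ − sin φ₁ sin φ₂) = atan2(-0.3220, 0.2204) = -55.610°.
λ₂ = 54.392° − 55.610° = -1.22°.

11.29°, -1.22°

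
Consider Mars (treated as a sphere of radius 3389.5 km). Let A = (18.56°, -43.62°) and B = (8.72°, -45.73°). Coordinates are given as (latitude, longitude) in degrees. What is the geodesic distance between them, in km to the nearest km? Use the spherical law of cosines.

595 km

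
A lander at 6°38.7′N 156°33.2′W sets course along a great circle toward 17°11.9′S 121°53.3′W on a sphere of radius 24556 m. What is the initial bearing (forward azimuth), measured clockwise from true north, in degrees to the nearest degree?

125°

Δλ = 34.665° = 0.6050 rad.
y = sin Δλ · cos φ₂ = (0.5688)(0.9553) = 0.5433
x = cos φ₁ sin φ₂ − sin φ₁ cos φ₂ cos Δλ = (0.9933)(-0.2957) − (0.1157)(0.9553)(0.8225) = -0.3846
θ = atan2(y, x) = 125.29°, so the bearing is 125°.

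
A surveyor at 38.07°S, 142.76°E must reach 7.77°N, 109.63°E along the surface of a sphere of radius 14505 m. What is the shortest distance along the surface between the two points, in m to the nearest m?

In radians: φ₁ = -0.6644, φ₂ = 0.1356, Δλ = -33.130° = -0.5782 rad.
Haversine: a = sin²(Δφ/2) + cos φ₁ cos φ₂ sin²(Δλ/2) = 0.1517 + (0.7873)(0.9908)(0.0813) = 0.21507.
Central angle c = 2·arcsin(√a) = 0.96446 rad.
Distance = R·c = 14505 × 0.9645 ≈ 13990 m.

13990 m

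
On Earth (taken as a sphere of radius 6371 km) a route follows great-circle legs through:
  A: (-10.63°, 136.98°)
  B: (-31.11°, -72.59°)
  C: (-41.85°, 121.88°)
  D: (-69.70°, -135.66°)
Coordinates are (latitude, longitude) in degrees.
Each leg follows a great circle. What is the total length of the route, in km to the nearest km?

Leg A→B: central angle 2.2608 rad, distance 14403.8 km.
Leg B→C: central angle 1.8471 rad, distance 11767.9 km.
Leg C→D: central angle 0.9643 rad, distance 6143.6 km.
Total: 14403.8 + 11767.9 + 6143.6 ≈ 32315 km.

32315 km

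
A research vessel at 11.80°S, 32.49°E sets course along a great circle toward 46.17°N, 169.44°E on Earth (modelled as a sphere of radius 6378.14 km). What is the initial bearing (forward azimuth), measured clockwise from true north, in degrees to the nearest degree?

Δλ = 136.950° = 2.3902 rad.
y = sin Δλ · cos φ₂ = (0.6826)(0.6925) = 0.4727
x = cos φ₁ sin φ₂ − sin φ₁ cos φ₂ cos Δλ = (0.9789)(0.7214) − (-0.2045)(0.6925)(-0.7308) = 0.6027
θ = atan2(y, x) = 38.11°, so the bearing is 38°.

38°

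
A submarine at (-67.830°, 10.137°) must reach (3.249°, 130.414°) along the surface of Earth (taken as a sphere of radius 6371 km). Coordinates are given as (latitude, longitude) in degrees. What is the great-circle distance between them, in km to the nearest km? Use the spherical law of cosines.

In radians: φ₁ = -1.1839, φ₂ = 0.0567, Δλ = 120.277° = 2.0992 rad.
cos c = sin φ₁ sin φ₂ + cos φ₁ cos φ₂ cos Δλ = (-0.9261)(0.0567) + (0.3774)(0.9984)(-0.5042) = -0.24244,
so c = arccos(-0.24244) = 1.81567 rad.
Distance = R·c = 6371 × 1.8157 ≈ 11568 km.

11568 km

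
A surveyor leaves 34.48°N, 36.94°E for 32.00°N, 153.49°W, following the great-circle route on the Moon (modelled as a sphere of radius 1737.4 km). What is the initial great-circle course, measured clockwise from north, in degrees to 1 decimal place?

Δλ = 169.570° = 2.9596 rad.
y = sin Δλ · cos φ₂ = (0.1810)(0.8480) = 0.1535
x = cos φ₁ sin φ₂ − sin φ₁ cos φ₂ cos Δλ = (0.8243)(0.5299) − (0.5661)(0.8480)(-0.9835) = 0.9090
θ = atan2(y, x) = 9.59°, so the bearing is 9.6°.

9.6°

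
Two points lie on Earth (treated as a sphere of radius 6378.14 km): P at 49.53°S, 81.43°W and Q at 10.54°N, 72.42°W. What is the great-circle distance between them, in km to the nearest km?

6745 km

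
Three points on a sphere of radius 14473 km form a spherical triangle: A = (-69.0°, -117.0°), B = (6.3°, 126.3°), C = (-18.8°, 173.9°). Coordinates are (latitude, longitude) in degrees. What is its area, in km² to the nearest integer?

118553331 km²

Side lengths (central angles): a = 0.9284, b = 1.1353, c = 1.8364 rad; semiperimeter s = 1.9500.
By l'Huilier's theorem, tan(E/4) = √[tan(s/2) tan((s−a)/2) tan((s−b)/2) tan((s−c)/2)], giving spherical excess E = 0.5660 rad.
Area = E·R² = 0.5660 × (14473)² ≈ 118553331 km².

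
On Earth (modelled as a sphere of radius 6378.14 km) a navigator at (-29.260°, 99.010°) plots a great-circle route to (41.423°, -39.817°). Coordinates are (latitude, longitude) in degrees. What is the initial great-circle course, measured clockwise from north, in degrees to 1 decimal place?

301.4°

Δλ = -138.827° = -2.4230 rad.
y = sin Δλ · cos φ₂ = (-0.6583)(0.7498) = -0.4936
x = cos φ₁ sin φ₂ − sin φ₁ cos φ₂ cos Δλ = (0.8724)(0.6616) − (-0.4888)(0.7498)(-0.7527) = 0.3013
θ = atan2(y, x) = -58.60°; adding 360° gives 301.4°.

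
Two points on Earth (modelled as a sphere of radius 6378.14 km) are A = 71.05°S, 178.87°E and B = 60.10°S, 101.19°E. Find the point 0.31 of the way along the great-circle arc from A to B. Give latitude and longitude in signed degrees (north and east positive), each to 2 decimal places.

Central angle δ = 0.5463 rad. Interpolating on the sphere with fraction f = 0.31:
P = [sin((1−f)δ)·A + sin(fδ)·B] / sin δ = 0.7085·A + 0.3244·B in Cartesian coordinates,
giving P = (-0.2614, 0.1632, -0.9513), i.e. latitude -72.05°, longitude 148.03°.

-72.05°, 148.03°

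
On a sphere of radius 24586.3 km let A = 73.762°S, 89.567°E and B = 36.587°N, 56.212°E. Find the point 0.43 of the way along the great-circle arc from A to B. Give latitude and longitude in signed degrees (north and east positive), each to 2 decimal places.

The central angle between A and B is δ = 1.9657 rad.
With f = 0.43, the slerp weights are sin((1−f)δ)/sin δ = 0.9754 and sin(fδ)/sin δ = 0.8105.
Weighted sum of the unit vectors: (0.9754)·(0.0021,0.2796,-0.9601) + (0.8105)·(0.4465,0.6673,0.5960) = (0.3640, 0.8136, -0.4534).
Converting back: φ = atan2(z, √(x²+y²)) = -26.96°, λ = atan2(y, x) = 65.90°.

-26.96°, 65.90°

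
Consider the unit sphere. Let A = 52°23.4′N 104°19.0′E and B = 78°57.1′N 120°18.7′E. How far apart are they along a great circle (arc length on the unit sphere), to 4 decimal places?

0.4736

Let φ₁ = 0.9144 rad, φ₂ = 1.3780 rad, and Δλ = 0.2792 rad.
cos c = sin φ₁ sin φ₂ + cos φ₁ cos φ₂ cos Δλ = (0.7922)(0.9815) + (0.6103)(0.1916)(0.9613) = 0.88993,
so c = arccos(0.88993) = 0.47361 rad.
On the unit sphere the arc length equals the central angle: 0.4736.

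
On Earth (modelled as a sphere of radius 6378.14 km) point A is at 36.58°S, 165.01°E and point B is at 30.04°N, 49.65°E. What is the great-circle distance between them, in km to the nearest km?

14092 km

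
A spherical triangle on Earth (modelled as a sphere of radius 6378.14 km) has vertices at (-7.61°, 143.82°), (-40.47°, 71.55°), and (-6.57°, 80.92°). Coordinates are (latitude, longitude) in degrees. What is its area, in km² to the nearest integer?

15554481 km²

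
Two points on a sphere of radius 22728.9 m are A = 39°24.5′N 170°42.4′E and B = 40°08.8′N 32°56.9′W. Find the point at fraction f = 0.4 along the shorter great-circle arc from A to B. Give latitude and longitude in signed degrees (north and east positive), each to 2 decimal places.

72.91°, -147.78°

Central angle δ = 1.7028 rad. Interpolating on the sphere with fraction f = 0.4:
P = [sin((1−f)δ)·A + sin(fδ)·B] / sin δ = 0.8605·A + 0.6352·B in Cartesian coordinates,
giving P = (-0.2487, -0.1567, 0.9558), i.e. latitude 72.91°, longitude -147.78°.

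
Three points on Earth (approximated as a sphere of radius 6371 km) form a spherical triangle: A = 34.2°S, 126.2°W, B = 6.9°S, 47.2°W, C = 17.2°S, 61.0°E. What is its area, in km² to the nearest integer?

Side lengths (central angles): a = 1.8345, b = 2.2365, c = 1.3447 rad; semiperimeter s = 2.7079.
By l'Huilier's theorem, tan(E/4) = √[tan(s/2) tan((s−a)/2) tan((s−b)/2) tan((s−c)/2)], giving spherical excess E = 2.2841 rad.
Area = E·R² = 2.2841 × (6371)² ≈ 92709877 km².

92709877 km²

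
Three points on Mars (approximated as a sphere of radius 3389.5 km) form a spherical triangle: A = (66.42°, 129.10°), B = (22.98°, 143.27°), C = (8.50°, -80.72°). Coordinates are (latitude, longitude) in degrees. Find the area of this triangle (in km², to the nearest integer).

11857368 km²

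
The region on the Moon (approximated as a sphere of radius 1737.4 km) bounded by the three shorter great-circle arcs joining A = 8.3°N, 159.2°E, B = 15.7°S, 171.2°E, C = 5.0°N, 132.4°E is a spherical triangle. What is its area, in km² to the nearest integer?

326151 km²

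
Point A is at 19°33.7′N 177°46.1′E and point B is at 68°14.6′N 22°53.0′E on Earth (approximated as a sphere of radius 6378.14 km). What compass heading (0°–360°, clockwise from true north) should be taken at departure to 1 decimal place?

With φ₁ = 0.3414, φ₂ = 1.1911, Δλ = -2.7033 rad, the forward-azimuth formula gives
θ = atan2( sin Δλ cos φ₂ , cos φ₁ sin φ₂ − sin φ₁ cos φ₂ cos Δλ ) = atan2(-0.1573, 0.9875) = -9.05°.
Adding 360° brings this into [0°, 360°): 350.9°.

350.9°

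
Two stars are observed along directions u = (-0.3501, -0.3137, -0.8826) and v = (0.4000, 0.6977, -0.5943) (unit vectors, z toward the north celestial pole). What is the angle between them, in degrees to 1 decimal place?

80.5°

u·v = 0.1656; |u| = 1.0000, |v| = 1.0000.
cos θ = (u·v)/(|u||v|) = 0.1656, so θ = 80.5°.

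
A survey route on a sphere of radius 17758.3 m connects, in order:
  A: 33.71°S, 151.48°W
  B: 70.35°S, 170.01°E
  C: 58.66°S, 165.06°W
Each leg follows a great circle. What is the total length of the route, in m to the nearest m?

17908 m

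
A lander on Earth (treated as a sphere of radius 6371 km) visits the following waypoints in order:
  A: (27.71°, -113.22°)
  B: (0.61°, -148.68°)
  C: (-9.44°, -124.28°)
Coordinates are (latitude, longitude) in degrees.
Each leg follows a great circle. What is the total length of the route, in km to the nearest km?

Leg A→B: central angle 0.7583 rad, distance 4831.0 km.
Leg B→C: central angle 0.4589 rad, distance 2923.5 km.
Total: 4831.0 + 2923.5 ≈ 7755 km.

7755 km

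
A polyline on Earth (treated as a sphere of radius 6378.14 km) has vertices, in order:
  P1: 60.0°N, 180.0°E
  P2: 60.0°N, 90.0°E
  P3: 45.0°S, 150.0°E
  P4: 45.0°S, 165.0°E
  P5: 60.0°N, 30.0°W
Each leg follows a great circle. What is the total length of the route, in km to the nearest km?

36775 km

Leg P1→P2: central angle 0.7227 rad, distance 4609.7 km.
Leg P2→P3: central angle 2.0215 rad, distance 12893.4 km.
Leg P3→P4: central angle 0.1849 rad, distance 1179.0 km.
Leg P4→P5: central angle 2.8367 rad, distance 18092.9 km.
Total: 4609.7 + 12893.4 + 1179.0 + 18092.9 ≈ 36775 km.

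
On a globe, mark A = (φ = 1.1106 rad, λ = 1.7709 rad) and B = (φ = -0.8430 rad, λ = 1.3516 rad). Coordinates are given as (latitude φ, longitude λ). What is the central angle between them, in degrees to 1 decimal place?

With latitudes φ₁ = 63.633°, φ₂ = -48.300° and longitude difference Δλ = -24.024°:
cos c = sin φ₁ sin φ₂ + cos φ₁ cos φ₂ cos Δλ = (0.8960)(-0.7466) + (0.4441)(0.6652)(0.9134) = -0.39912,
so c = arccos(-0.39912) = 1.98135 rad.
So the angular separation is 113.5°.

113.5°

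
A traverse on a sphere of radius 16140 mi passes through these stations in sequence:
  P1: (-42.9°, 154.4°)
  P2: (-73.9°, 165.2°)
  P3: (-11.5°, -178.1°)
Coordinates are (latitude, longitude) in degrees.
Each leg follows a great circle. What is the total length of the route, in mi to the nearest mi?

26631 mi

Leg P1→P2: central angle 0.5480 rad, distance 8844.7 mi.
Leg P2→P3: central angle 1.1020 rad, distance 17785.9 mi.
Total: 8844.7 + 17785.9 ≈ 26631 mi.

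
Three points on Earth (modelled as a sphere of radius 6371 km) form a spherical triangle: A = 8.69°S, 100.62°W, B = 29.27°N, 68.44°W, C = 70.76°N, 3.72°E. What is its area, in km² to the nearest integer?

9698232 km²

Side lengths (central angles): a = 0.9888, b = 1.7960, c = 0.8553 rad; semiperimeter s = 1.8201.
By l'Huilier's theorem, tan(E/4) = √[tan(s/2) tan((s−a)/2) tan((s−b)/2) tan((s−c)/2)], giving spherical excess E = 0.2389 rad.
Area = E·R² = 0.2389 × (6371)² ≈ 9698232 km².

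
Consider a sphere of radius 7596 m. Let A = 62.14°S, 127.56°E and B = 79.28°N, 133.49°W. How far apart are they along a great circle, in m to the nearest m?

20139 m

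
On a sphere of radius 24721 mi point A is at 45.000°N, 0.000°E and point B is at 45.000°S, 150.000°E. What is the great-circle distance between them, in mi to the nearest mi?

68564 mi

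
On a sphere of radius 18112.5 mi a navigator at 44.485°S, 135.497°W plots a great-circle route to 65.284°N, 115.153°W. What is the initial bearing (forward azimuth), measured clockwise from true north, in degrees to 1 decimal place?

Δλ = 20.344° = 0.3551 rad.
y = sin Δλ · cos φ₂ = (0.3477)(0.4181) = 0.1454
x = cos φ₁ sin φ₂ − sin φ₁ cos φ₂ cos Δλ = (0.7134)(0.9084) − (-0.7007)(0.4181)(0.9376) = 0.9228
θ = atan2(y, x) = 8.95°, so the bearing is 9.0°.

9.0°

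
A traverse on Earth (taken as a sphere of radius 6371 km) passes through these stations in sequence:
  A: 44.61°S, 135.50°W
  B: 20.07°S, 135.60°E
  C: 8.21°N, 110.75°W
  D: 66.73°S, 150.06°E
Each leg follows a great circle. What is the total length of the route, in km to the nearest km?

32404 km

Leg A→B: central angle 1.3142 rad, distance 8372.5 km.
Leg B→C: central angle 2.0064 rad, distance 12782.6 km.
Leg C→D: central angle 1.7657 rad, distance 11249.0 km.
Total: 8372.5 + 12782.6 + 11249.0 ≈ 32404 km.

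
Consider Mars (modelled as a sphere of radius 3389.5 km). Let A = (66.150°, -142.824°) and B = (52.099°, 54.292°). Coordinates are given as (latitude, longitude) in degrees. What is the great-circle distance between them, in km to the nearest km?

With latitudes φ₁ = 66.150°, φ₂ = 52.099° and longitude difference Δλ = -162.884°:
cos c = sin φ₁ sin φ₂ + cos φ₁ cos φ₂ cos Δλ = (0.9146)(0.7891) + (0.4043)(0.6143)(-0.9557) = 0.48431,
so c = arccos(0.48431) = 1.06523 rad.
Distance = R·c = 3389.5 × 1.0652 ≈ 3611 km.

3611 km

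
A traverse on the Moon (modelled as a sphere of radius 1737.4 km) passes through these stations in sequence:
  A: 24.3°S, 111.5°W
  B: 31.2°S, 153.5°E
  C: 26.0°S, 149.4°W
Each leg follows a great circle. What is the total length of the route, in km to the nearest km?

3988 km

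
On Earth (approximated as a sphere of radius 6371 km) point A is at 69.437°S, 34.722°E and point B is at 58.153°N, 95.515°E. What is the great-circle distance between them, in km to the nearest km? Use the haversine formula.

14991 km

In radians: φ₁ = -1.2119, φ₂ = 1.0150, Δλ = 60.793° = 1.0610 rad.
Haversine: a = sin²(Δφ/2) + cos φ₁ cos φ₂ sin²(Δλ/2) = 0.8050 + (0.3512)(0.5277)(0.2560) = 0.85245.
Central angle c = 2·arcsin(√a) = 2.35308 rad.
Distance = R·c = 6371 × 2.3531 ≈ 14991 km.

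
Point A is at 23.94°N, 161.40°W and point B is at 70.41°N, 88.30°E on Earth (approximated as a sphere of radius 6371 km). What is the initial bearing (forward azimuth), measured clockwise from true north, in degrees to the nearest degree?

341°

With φ₁ = 0.4178, φ₂ = 1.2289, Δλ = -1.9251 rad, the forward-azimuth formula gives
θ = atan2( sin Δλ cos φ₂ , cos φ₁ sin φ₂ − sin φ₁ cos φ₂ cos Δλ ) = atan2(-0.3145, 0.9083) = -19.10°.
Adding 360° brings this into [0°, 360°): 341°.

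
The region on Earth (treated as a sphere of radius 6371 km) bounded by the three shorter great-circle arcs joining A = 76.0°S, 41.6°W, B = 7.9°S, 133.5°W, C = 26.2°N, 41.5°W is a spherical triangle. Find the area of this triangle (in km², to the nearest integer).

Side lengths (central angles): a = 1.6626, b = 1.7837, c = 1.4450 rad; semiperimeter s = 2.4457.
By l'Huilier's theorem, tan(E/4) = √[tan(s/2) tan((s−a)/2) tan((s−b)/2) tan((s−c)/2)], giving spherical excess E = 1.7326 rad.
Area = E·R² = 1.7326 × (6371)² ≈ 70325108 km².

70325108 km²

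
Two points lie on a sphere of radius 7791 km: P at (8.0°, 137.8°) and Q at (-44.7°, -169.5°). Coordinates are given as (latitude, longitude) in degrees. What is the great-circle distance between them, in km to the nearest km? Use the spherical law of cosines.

9629 km

With latitudes φ₁ = 8.000°, φ₂ = -44.700° and longitude difference Δλ = 52.700°:
cos c = sin φ₁ sin φ₂ + cos φ₁ cos φ₂ cos Δλ = (0.1392)(-0.7034) + (0.9903)(0.7108)(0.6060) = 0.32865,
so c = arccos(0.32865) = 1.23592 rad.
Distance = R·c = 7791 × 1.2359 ≈ 9629 km.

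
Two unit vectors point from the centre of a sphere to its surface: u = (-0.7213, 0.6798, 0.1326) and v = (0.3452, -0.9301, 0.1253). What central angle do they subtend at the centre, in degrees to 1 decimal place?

149.8°

u·v = -0.8647; |u| = 1.0000, |v| = 1.0000.
cos θ = (u·v)/(|u||v|) = -0.8647, so θ = 149.8°.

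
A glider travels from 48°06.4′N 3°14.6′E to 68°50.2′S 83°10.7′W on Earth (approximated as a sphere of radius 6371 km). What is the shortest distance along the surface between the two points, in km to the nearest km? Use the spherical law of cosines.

Let φ₁ = 0.8396 rad, φ₂ = -1.2014 rad, and Δλ = -1.5083 rad.
cos c = sin φ₁ sin φ₂ + cos φ₁ cos φ₂ cos Δλ = (0.7444)(-0.9326) + (0.6677)(0.3610)(0.0624) = -0.67914,
so c = arccos(-0.67914) = 2.31738 rad.
Distance = R·c = 6371 × 2.3174 ≈ 14764 km.

14764 km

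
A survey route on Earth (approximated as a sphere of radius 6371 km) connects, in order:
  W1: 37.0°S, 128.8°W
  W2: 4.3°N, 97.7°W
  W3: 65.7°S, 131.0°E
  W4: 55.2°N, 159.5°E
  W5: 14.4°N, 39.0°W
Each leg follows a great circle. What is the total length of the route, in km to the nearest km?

43561 km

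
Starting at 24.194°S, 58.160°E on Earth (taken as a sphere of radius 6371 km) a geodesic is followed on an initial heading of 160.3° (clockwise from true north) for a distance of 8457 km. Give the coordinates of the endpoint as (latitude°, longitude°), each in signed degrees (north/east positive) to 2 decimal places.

-68.78°, 173.46°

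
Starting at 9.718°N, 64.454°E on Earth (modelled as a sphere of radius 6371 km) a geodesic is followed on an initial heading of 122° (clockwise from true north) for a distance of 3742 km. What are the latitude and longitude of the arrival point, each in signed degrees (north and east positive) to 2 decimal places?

-8.57°, 92.83°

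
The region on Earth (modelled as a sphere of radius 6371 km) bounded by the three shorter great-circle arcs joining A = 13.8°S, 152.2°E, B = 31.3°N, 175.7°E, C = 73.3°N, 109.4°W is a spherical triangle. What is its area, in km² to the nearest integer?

4914806 km²

Side lengths (central angles): a = 0.9745, b = 1.8434, c = 0.8801 rad; semiperimeter s = 1.8490.
By l'Huilier's theorem, tan(E/4) = √[tan(s/2) tan((s−a)/2) tan((s−b)/2) tan((s−c)/2)], giving spherical excess E = 0.1211 rad.
Area = E·R² = 0.1211 × (6371)² ≈ 4914806 km².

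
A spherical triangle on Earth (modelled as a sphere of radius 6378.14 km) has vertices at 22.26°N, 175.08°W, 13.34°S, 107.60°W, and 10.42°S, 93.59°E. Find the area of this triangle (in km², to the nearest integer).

Side lengths (central angles): a = 2.5878, b = 1.6606, c = 1.3104 rad; semiperimeter s = 2.7794.
By l'Huilier's theorem, tan(E/4) = √[tan(s/2) tan((s−a)/2) tan((s−b)/2) tan((s−c)/2)], giving spherical excess E = 1.9949 rad.
Area = E·R² = 1.9949 × (6378.14)² ≈ 81154122 km².

81154122 km²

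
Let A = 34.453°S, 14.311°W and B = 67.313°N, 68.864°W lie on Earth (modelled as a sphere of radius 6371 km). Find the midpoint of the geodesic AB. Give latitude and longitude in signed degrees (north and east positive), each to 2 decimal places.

The central angle between A and B is δ = 1.9151 rad.
With f = 0.5, the slerp weights are sin((1−f)δ)/sin δ = 0.8688 and sin(fδ)/sin δ = 0.8688.
Weighted sum of the unit vectors: (0.8688)·(0.7990,-0.2038,-0.5657) + (0.8688)·(0.1391,-0.3597,0.9226) = (0.8150, -0.4896, 0.3101).
Converting back: φ = atan2(z, √(x²+y²)) = 18.06°, λ = atan2(y, x) = -31.00°.

18.06°, -31.00°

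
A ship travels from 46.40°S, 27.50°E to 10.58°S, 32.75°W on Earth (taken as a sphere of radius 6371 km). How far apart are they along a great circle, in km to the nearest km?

6895 km

With latitudes φ₁ = -46.400°, φ₂ = -10.580° and longitude difference Δλ = -60.250°:
Haversine: a = sin²(Δφ/2) + cos φ₁ cos φ₂ sin²(Δλ/2) = 0.0946 + (0.6896)(0.9830)(0.2519) = 0.26533.
Central angle c = 2·arcsin(√a) = 1.08225 rad.
Distance = R·c = 6371 × 1.0822 ≈ 6895 km.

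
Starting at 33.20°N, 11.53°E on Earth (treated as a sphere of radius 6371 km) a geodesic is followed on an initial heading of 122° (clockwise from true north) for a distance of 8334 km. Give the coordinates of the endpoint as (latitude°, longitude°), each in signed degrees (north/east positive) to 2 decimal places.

-16.62°, 70.25°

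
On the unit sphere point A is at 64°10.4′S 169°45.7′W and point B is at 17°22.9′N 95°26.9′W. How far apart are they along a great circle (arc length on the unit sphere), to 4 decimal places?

In radians: φ₁ = -1.1200, φ₂ = 0.3034, Δλ = 74.313° = 1.2970 rad.
cos c = sin φ₁ sin φ₂ + cos φ₁ cos φ₂ cos Δλ = (-0.9001)(0.2987) + (0.4357)(0.9543)(0.2704) = -0.15649,
so c = arccos(-0.15649) = 1.72793 rad.
On the unit sphere the arc length equals the central angle: 1.7279.

1.7279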